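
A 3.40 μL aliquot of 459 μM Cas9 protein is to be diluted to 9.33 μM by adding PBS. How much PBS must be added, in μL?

164 μL

V₂ = C₁V₁/C₂ = 459 × 3.40 / 9.33 = 167 μL.
Diluent to add = V₂ − V₁ = 167 − 3.40 = 164 μL.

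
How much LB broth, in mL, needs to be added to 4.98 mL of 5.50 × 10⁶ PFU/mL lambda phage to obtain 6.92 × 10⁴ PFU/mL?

391 mL

V₂ = C₁V₁/C₂ = 5.50 × 10⁶ × 4.98 / 6.92 × 10⁴ = 396 mL.
Diluent to add = V₂ − V₁ = 396 − 4.98 = 391 mL.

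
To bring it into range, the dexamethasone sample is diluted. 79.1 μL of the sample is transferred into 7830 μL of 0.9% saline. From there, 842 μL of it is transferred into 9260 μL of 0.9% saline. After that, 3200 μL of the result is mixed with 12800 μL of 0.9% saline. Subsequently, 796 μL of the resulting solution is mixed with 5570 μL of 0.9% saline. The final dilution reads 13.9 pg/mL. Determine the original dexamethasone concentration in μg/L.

667 μg/L

Overall dilution factor = 99.99 × 12.00 × 5 × 7.997 = 4.80 × 10⁴.
Original = 13.9 pg/mL × 4.80 × 10⁴ = 6.67 × 10⁵ pg/mL = 667 μg/L.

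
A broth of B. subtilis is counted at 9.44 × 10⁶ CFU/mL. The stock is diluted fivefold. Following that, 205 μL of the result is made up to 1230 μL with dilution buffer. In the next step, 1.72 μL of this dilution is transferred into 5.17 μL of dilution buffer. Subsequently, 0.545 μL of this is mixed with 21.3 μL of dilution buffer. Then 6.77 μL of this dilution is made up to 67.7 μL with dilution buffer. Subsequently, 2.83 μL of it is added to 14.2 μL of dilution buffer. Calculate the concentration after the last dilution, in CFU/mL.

32.6 CFU/mL

Overall dilution factor = 5 × 6 × 4.006 × 40.08 × 10 × 6.018 = 2.90 × 10⁵.
9.44 × 10⁶ CFU/mL / 2.90 × 10⁵ = 32.6 CFU/mL.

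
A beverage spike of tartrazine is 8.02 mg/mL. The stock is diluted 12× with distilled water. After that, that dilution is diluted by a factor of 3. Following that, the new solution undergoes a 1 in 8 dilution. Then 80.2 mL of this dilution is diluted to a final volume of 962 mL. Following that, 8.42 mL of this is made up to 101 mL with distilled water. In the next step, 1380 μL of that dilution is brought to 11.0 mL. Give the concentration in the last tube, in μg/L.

24.3 μg/L

Overall dilution factor = 12 × 3 × 8 × 12.00 × 12.00 × 7.971 = 3.30 × 10⁵.
8.02 mg/mL / 3.30 × 10⁵ = 2.43 × 10⁻⁵ mg/mL = 24.3 μg/L.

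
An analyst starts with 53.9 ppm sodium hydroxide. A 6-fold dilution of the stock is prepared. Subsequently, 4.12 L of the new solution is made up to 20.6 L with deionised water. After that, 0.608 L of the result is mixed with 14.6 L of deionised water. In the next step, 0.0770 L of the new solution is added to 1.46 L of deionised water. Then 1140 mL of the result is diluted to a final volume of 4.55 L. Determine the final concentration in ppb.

Overall dilution factor = 6 × 5 × 25.01 × 19.96 × 3.991 = 5.98 × 10⁴.
53.9 ppm / 5.98 × 10⁴ = 9.02 × 10⁻⁴ ppm = 0.902 ppb.

0.902 ppb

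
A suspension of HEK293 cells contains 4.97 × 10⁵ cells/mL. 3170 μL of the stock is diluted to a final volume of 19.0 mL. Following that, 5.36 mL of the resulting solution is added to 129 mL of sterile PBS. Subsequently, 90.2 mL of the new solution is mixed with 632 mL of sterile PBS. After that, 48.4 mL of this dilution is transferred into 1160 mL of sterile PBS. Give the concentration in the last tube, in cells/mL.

16.5 cells/mL

Overall dilution factor = 5.994 × 25.07 × 8.007 × 24.97 = 3.00 × 10⁴.
4.97 × 10⁵ cells/mL / 3.00 × 10⁴ = 16.5 cells/mL.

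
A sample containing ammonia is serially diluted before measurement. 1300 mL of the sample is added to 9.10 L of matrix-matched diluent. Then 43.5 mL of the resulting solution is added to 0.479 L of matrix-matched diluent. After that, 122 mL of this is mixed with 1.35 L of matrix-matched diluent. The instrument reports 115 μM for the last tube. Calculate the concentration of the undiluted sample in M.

0.133 M

Overall dilution factor = 8 × 12.01 × 12.07 = 1159.
Original = 115 μM × 1159 = 1.33 × 10⁵ μM = 0.133 M.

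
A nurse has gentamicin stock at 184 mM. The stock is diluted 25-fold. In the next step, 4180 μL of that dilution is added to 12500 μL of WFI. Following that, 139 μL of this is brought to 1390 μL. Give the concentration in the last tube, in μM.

Overall dilution factor = 25 × 3.990 × 10 = 998.
184 mM / 998 = 0.184 mM = 184 μM.

184 μM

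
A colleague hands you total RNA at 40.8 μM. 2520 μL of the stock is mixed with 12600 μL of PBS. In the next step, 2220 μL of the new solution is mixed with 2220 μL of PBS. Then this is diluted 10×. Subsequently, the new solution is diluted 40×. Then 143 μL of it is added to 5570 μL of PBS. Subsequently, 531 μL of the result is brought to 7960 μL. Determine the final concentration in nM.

0.0142 nM

Overall dilution factor = 6 × 2 × 10 × 40 × 39.95 × 14.99 = 2.87 × 10⁶.
40.8 μM / 2.87 × 10⁶ = 1.42 × 10⁻⁵ μM = 0.0142 nM.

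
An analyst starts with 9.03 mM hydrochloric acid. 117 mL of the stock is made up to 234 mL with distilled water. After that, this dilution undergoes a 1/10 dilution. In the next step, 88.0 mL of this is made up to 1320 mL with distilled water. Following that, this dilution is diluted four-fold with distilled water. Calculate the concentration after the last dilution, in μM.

7.53 μM

Overall dilution factor = 2 × 10 × 15 × 4 = 1200.
9.03 mM / 1200 = 7.52 × 10⁻³ mM = 7.53 μM.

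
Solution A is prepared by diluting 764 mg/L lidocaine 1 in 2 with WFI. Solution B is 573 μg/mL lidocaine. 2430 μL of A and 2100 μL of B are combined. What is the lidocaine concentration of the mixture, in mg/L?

C_A = 764 mg/L / 2 = 382 mg/L.
C_B = 573 μg/mL = 573 mg/L.
C_mix = (C_A·V_A + C_B·V_B)/(V_A + V_B) = (382×2430 + 573×2100) / 4530 = 471 mg/L.

471 mg/L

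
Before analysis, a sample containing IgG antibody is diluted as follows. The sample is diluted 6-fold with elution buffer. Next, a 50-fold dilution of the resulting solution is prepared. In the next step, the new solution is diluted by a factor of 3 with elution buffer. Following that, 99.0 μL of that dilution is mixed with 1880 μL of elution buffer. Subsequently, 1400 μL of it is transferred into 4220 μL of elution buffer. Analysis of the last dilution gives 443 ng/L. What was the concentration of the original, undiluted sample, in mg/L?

Overall dilution factor = 6 × 50 × 3 × 19.99 × 4.014 = 7.22 × 10⁴.
Original = 443 ng/L × 7.22 × 10⁴ = 3.20 × 10⁷ ng/L = 32.0 mg/L.

32.0 mg/L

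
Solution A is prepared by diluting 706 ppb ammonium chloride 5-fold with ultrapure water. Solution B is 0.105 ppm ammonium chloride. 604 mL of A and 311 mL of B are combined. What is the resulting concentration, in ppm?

C_A = 706 ppb / 5 = 141 ppb.
C_B = 0.105 ppm = 105 ppb.
C_mix = (C_A·V_A + C_B·V_B)/(V_A + V_B) = (141×604 + 105×311) / 915.0 = 129 ppb = 0.129 ppm.

0.129 ppm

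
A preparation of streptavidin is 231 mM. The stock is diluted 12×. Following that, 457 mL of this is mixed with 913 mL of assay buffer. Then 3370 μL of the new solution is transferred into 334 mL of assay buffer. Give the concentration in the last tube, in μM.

Overall dilution factor = 12 × 2.998 × 100.1 = 3601.
231 mM / 3601 = 0.0641 mM = 64.1 μM.

64.1 μM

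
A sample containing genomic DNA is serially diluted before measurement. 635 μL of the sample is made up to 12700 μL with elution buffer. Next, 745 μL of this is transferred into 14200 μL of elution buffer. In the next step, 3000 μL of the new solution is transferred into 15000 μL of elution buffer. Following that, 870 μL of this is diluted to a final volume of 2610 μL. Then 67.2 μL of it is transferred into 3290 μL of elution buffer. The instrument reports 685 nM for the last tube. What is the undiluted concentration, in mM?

247 mM

Overall dilution factor = 20 × 20.06 × 6 × 3 × 49.96 = 3.61 × 10⁵.
Original = 685 nM × 3.61 × 10⁵ = 2.47 × 10⁸ nM = 247 mM.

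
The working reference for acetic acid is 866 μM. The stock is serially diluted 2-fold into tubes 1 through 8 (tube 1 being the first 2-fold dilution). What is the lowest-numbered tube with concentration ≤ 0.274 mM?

tube 2

Tube n has concentration 866 μM / 2ⁿ.
Need 2ⁿ ≥ 866 μM / 0.274 mM = 3.16, so n ≥ 1.66.
First such tube: n = 2.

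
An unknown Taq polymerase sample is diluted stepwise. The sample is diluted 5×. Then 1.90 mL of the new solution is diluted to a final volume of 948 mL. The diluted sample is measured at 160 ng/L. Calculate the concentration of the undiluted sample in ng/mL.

Overall dilution factor = 5 × 498.9 = 2495.
Original = 160 ng/L × 2495 = 3.99 × 10⁵ ng/L = 399 ng/mL.

399 ng/mL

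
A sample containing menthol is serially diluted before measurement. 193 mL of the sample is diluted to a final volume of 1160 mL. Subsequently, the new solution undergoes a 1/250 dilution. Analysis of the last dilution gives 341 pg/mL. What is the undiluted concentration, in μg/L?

512 μg/L

Overall dilution factor = 6.010 × 250 = 1503.
Original = 341 pg/mL × 1503 = 5.12 × 10⁵ pg/mL = 512 μg/L.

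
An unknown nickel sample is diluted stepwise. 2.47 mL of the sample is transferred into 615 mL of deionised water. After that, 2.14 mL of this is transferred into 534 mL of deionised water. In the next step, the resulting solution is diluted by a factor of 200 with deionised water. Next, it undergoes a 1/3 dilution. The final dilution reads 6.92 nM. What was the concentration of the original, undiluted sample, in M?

0.260 M

Overall dilution factor = 250.0 × 250.5 × 200 × 3 = 3.76 × 10⁷.
Original = 6.92 nM × 3.76 × 10⁷ = 2.60 × 10⁸ nM = 0.260 M.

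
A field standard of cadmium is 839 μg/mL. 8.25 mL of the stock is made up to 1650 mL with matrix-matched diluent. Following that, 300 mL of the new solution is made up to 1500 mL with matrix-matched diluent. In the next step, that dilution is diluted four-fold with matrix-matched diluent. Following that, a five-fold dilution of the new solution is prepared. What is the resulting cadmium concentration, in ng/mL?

41.9 ng/mL

Overall dilution factor = 200 × 5 × 4 × 5 = 2.00 × 10⁴.
839 μg/mL / 2.00 × 10⁴ = 0.0420 μg/mL = 41.9 ng/mL.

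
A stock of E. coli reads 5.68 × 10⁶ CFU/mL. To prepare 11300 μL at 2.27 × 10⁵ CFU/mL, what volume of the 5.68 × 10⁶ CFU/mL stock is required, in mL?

0.452 mL

V₁ = C₂V₂/C₁ = 2.27 × 10⁵ × 11300 / 5.68 × 10⁶ = 452 μL = 0.452 mL.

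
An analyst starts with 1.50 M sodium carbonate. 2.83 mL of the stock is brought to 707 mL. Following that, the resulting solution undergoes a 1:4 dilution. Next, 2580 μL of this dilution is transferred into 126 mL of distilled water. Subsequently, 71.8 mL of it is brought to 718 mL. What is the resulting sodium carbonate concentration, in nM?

Overall dilution factor = 249.8 × 4 × 49.84 × 10 = 4.98 × 10⁵.
1.50 M / 4.98 × 10⁵ = 3.01 × 10⁻⁶ M = 3010 nM.

3010 nM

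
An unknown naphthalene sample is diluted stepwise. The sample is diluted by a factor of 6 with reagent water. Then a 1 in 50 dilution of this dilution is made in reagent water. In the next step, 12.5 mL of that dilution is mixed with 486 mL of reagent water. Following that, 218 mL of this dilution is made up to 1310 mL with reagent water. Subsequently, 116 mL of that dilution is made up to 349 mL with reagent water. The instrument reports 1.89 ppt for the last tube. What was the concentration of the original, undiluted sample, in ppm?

Overall dilution factor = 6 × 50 × 39.88 × 6.009 × 3.009 = 2.16 × 10⁵.
Original = 1.89 ppt × 2.16 × 10⁵ = 4.09 × 10⁵ ppt = 0.409 ppm.

0.409 ppm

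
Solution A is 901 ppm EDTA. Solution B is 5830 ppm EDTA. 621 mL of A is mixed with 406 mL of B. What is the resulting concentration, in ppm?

C_mix = (C_A·V_A + C_B·V_B)/(V_A + V_B) = (901×621 + 5830×406) / 1027 = 2850 ppm.

2850 ppm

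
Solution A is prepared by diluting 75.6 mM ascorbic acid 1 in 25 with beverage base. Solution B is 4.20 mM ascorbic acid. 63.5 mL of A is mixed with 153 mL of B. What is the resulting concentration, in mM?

3.86 mM

C_A = 75.6 mM / 25 = 3.02 mM.
C_mix = (C_A·V_A + C_B·V_B)/(V_A + V_B) = (3.02×63.5 + 4.20×153) / 216.5 = 3.86 mM.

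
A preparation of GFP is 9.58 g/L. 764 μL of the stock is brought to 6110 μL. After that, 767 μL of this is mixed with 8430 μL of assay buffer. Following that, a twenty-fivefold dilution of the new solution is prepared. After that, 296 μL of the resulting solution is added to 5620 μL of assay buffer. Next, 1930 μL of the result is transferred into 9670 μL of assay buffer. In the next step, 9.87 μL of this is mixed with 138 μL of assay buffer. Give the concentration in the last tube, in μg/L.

2.22 μg/L

Overall dilution factor = 7.997 × 11.99 × 25 × 19.99 × 6.010 × 14.98 = 4.31 × 10⁶.
9.58 g/L / 4.31 × 10⁶ = 2.22 × 10⁻⁶ g/L = 2.22 μg/L.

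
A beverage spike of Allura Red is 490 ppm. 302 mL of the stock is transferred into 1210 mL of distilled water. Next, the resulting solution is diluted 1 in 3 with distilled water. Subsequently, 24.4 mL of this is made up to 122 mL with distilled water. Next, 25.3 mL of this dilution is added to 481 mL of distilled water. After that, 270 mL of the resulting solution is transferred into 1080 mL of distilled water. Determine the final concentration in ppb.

Overall dilution factor = 5.007 × 3 × 5 × 20.01 × 5 = 7514.
490 ppm / 7514 = 0.0652 ppm = 65.2 ppb.

65.2 ppb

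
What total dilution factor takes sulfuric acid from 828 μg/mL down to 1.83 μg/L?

Factor = C₀/C_target = 828 μg/mL / 1.83 μg/L = 4.52 × 10⁵.

4.52 × 10⁵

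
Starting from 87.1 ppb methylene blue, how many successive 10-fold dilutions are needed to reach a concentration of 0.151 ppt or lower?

6

Need 10ⁿ ≥ 5.77 × 10⁵, so n ≥ log(5.77 × 10⁵)/log(10) = 5.76.
Minimum whole steps: n = 6.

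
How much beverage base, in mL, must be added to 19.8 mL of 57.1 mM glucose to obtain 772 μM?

772 μM = 0.772 mM.
V₂ = C₁V₁/C₂ = 57.1 × 19.8 / 0.772 = 1464 mL.
Diluent to add = V₂ − V₁ = 1464 − 19.8 = 1440 mL.

1440 mL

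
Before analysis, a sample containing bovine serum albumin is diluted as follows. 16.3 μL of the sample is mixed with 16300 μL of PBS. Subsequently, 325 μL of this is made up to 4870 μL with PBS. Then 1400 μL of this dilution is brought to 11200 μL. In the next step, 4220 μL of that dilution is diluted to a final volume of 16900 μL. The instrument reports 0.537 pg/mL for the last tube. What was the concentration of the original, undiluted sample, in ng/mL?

258 ng/mL

Overall dilution factor = 1001 × 14.98 × 8 × 4.005 = 4.81 × 10⁵.
Original = 0.537 pg/mL × 4.81 × 10⁵ = 2.58 × 10⁵ pg/mL = 258 ng/mL.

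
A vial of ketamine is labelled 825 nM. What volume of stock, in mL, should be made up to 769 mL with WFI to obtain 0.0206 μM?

19.2 mL

0.0206 μM = 20.6 nM.
V₁ = C₂V₂/C₁ = 20.6 × 769 / 825 = 19.2 mL.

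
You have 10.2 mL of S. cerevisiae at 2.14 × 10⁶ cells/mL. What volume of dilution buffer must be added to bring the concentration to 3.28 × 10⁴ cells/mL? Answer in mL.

655 mL

V₂ = C₁V₁/C₂ = 2.14 × 10⁶ × 10.2 / 3.28 × 10⁴ = 665 mL.
Diluent to add = V₂ − V₁ = 665 − 10.2 = 655 mL.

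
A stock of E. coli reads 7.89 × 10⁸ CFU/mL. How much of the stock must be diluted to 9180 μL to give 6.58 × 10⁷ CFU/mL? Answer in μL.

V₁ = C₂V₂/C₁ = 6.58 × 10⁷ × 9180 / 7.89 × 10⁸ = 766 μL.

766 μL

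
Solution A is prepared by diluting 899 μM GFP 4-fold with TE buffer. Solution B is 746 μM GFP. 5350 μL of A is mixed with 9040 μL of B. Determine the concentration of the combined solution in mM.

0.552 mM

C_A = 899 μM / 4 = 225 μM.
C_mix = (C_A·V_A + C_B·V_B)/(V_A + V_B) = (225×5350 + 746×9040) / 14390 = 552 μM = 0.552 mM.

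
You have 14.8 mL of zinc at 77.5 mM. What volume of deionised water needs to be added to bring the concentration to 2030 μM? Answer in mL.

2030 μM = 2.03 mM.
V₂ = C₁V₁/C₂ = 77.5 × 14.8 / 2.03 = 565 mL.
Diluent to add = V₂ − V₁ = 565 − 14.8 = 550 mL.

550 mL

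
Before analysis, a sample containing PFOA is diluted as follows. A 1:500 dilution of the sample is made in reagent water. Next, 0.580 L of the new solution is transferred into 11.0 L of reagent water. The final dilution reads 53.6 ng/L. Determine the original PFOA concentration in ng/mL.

535 ng/mL

Overall dilution factor = 500 × 19.97 = 9983.
Original = 53.6 ng/L × 9983 = 5.35 × 10⁵ ng/L = 535 ng/mL.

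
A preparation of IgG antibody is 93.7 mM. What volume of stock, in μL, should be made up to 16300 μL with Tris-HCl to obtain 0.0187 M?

0.0187 M = 18.7 mM.
V₁ = C₂V₂/C₁ = 18.7 × 16300 / 93.7 = 3253 μL.

3250 μL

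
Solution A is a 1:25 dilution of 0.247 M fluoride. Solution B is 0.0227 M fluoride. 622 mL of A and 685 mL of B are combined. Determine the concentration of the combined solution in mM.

16.6 mM

C_A = 0.247 M / 25 = 9.88 × 10⁻³ M.
C_mix = (C_A·V_A + C_B·V_B)/(V_A + V_B) = (9.88 × 10⁻³×622 + 0.0227×685) / 1307 = 0.0166 M = 16.6 mM.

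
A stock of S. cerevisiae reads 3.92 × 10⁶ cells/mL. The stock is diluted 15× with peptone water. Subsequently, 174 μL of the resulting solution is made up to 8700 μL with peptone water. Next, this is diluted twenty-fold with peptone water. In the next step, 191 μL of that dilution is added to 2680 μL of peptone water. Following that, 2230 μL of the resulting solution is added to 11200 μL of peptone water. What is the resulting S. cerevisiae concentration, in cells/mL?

2.89 cells/mL

Overall dilution factor = 15 × 50 × 20 × 15.03 × 6.022 = 1.36 × 10⁶.
3.92 × 10⁶ cells/mL / 1.36 × 10⁶ = 2.89 cells/mL.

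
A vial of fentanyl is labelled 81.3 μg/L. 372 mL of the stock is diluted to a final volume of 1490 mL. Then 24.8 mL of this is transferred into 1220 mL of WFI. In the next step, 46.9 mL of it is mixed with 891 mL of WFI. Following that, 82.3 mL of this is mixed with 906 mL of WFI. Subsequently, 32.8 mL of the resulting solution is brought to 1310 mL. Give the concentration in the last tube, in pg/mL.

Overall dilution factor = 4.005 × 50.19 × 20.00 × 12.01 × 39.94 = 1.93 × 10⁶.
81.3 μg/L / 1.93 × 10⁶ = 4.22 × 10⁻⁵ μg/L = 0.0422 pg/mL.

0.0422 pg/mL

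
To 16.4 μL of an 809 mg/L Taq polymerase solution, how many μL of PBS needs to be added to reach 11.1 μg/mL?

1180 μL

11.1 μg/mL = 11.1 mg/L.
V₂ = C₁V₁/C₂ = 809 × 16.4 / 11.1 = 1195 μL.
Diluent to add = V₂ − V₁ = 1195 − 16.4 = 1180 μL.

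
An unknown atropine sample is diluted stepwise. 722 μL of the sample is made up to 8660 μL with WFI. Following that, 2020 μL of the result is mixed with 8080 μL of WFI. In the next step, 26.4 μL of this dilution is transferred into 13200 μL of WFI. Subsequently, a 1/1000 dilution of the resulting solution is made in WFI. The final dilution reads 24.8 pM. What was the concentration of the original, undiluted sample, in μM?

Overall dilution factor = 11.99 × 5 × 501 × 1000 = 3.00 × 10⁷.
Original = 24.8 pM × 3.00 × 10⁷ = 7.45 × 10⁸ pM = 745 μM.

745 μM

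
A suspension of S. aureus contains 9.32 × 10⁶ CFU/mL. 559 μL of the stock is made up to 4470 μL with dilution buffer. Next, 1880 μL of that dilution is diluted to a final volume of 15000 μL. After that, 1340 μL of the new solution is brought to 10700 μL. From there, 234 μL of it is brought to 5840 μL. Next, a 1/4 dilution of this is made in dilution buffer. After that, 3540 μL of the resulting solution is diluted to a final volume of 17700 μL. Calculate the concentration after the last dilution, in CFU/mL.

Overall dilution factor = 7.996 × 7.979 × 7.985 × 24.96 × 4 × 5 = 2.54 × 10⁵.
9.32 × 10⁶ CFU/mL / 2.54 × 10⁵ = 36.7 CFU/mL.

36.7 CFU/mL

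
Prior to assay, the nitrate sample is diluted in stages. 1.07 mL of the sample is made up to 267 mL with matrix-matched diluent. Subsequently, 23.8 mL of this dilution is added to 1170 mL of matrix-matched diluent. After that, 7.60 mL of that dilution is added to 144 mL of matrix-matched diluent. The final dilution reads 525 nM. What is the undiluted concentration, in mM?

Overall dilution factor = 249.5 × 50.16 × 19.95 = 2.50 × 10⁵.
Original = 525 nM × 2.50 × 10⁵ = 1.31 × 10⁸ nM = 131 mM.

131 mM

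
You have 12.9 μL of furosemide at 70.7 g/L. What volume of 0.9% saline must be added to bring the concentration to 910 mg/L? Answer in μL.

910 mg/L = 0.910 g/L.
V₂ = C₁V₁/C₂ = 70.7 × 12.9 / 0.910 = 1002 μL.
Diluent to add = V₂ − V₁ = 1002 − 12.9 = 989 μL.

989 μL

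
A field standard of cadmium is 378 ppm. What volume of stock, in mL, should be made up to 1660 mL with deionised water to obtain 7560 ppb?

33.2 mL

7560 ppb = 7.56 ppm.
V₁ = C₂V₂/C₁ = 7.56 × 1660 / 378 = 33.2 mL.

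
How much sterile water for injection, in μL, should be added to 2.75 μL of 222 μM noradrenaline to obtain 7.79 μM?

V₂ = C₁V₁/C₂ = 222 × 2.75 / 7.79 = 78.4 μL.
Diluent to add = V₂ − V₁ = 78.4 − 2.75 = 75.6 μL.

75.6 μL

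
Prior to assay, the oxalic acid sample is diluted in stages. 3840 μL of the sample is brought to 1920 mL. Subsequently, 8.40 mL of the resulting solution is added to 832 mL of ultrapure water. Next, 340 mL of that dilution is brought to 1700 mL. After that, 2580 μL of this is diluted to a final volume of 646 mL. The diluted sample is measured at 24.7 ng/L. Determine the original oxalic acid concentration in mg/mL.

Overall dilution factor = 500 × 100.0 × 5 × 250.4 = 6.26 × 10⁷.
Original = 24.7 ng/L × 6.26 × 10⁷ = 1.55 × 10⁹ ng/L = 1.55 mg/mL.

1.55 mg/mL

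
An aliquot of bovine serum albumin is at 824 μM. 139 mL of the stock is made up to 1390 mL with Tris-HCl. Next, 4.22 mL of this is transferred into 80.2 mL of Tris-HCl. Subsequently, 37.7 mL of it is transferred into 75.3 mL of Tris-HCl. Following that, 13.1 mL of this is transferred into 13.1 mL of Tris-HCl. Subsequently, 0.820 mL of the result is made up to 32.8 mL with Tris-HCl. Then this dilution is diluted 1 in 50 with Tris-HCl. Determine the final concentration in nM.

0.344 nM

Overall dilution factor = 10 × 20.00 × 2.997 × 2 × 40 × 50 = 2.40 × 10⁶.
824 μM / 2.40 × 10⁶ = 3.44 × 10⁻⁴ μM = 0.344 nM.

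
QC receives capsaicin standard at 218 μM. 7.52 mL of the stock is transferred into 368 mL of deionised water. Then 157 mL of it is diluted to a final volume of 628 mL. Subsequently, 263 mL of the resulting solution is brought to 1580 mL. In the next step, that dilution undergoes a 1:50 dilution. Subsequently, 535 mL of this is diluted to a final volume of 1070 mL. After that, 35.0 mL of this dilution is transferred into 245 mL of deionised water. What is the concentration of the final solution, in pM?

227 pM

Overall dilution factor = 49.94 × 4 × 6.008 × 50 × 2 × 8 = 9.60 × 10⁵.
218 μM / 9.60 × 10⁵ = 2.27 × 10⁻⁴ μM = 227 pM.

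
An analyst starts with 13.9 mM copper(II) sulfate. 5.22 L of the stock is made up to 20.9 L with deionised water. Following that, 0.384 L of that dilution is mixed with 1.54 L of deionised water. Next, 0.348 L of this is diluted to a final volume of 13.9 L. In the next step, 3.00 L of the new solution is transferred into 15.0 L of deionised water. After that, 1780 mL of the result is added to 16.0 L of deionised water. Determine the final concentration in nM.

Overall dilution factor = 4.004 × 5.010 × 39.94 × 6 × 9.989 = 4.80 × 10⁴.
13.9 mM / 4.80 × 10⁴ = 2.89 × 10⁻⁴ mM = 289 nM.

289 nM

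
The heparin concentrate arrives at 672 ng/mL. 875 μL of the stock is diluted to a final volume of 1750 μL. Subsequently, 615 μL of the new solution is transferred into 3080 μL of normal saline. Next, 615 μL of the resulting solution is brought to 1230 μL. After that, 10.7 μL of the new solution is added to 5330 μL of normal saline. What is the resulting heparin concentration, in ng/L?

56.0 ng/L

Overall dilution factor = 2 × 6.008 × 2 × 499.1 = 1.20 × 10⁴.
672 ng/mL / 1.20 × 10⁴ = 0.0560 ng/mL = 56.0 ng/L.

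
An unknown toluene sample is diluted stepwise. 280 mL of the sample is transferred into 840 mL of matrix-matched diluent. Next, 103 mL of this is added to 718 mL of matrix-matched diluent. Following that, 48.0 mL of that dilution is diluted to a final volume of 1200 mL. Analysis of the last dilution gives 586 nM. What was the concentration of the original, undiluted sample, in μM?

467 μM

Overall dilution factor = 4 × 7.971 × 25 = 797.
Original = 586 nM × 797 = 4.67 × 10⁵ nM = 467 μM.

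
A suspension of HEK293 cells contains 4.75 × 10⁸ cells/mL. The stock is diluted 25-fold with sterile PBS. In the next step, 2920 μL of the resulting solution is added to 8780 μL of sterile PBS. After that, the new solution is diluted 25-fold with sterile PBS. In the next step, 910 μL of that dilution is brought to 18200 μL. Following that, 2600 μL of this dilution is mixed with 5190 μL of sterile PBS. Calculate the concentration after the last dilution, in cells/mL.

3170 cells/mL

Overall dilution factor = 25 × 4.007 × 25 × 20 × 2.996 = 1.50 × 10⁵.
4.75 × 10⁸ cells/mL / 1.50 × 10⁵ = 3170 cells/mL.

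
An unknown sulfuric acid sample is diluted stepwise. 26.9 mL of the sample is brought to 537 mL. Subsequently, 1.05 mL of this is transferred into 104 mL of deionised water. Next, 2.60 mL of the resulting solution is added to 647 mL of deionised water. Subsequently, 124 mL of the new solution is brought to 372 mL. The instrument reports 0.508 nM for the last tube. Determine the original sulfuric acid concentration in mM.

0.760 mM

Overall dilution factor = 19.96 × 100.0 × 249.8 × 3 = 1.50 × 10⁶.
Original = 0.508 nM × 1.50 × 10⁶ = 7.60 × 10⁵ nM = 0.760 mM.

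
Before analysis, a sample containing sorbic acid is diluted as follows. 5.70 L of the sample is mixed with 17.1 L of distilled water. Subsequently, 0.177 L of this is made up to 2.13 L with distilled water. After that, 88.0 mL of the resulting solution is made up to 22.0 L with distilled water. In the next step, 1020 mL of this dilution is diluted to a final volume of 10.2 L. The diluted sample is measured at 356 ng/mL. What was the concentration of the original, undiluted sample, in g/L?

42.8 g/L

Overall dilution factor = 4 × 12.03 × 250 × 10 = 1.20 × 10⁵.
Original = 356 ng/mL × 1.20 × 10⁵ = 4.28 × 10⁷ ng/mL = 42.8 g/L.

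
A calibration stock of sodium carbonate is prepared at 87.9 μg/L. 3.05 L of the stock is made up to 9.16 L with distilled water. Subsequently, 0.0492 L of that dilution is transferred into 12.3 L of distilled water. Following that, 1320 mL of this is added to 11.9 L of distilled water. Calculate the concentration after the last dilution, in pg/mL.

11.6 pg/mL

Overall dilution factor = 3.003 × 251 × 10.02 = 7550.
87.9 μg/L / 7550 = 0.0116 μg/L = 11.6 pg/mL.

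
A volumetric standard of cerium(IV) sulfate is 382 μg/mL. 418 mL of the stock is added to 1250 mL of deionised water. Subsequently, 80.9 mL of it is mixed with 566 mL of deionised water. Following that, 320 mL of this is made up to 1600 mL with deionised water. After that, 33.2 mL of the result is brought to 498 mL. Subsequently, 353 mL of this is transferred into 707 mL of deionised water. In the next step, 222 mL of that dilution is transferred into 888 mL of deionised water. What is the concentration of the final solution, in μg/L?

Overall dilution factor = 3.990 × 7.996 × 5 × 15 × 3.003 × 5 = 3.59 × 10⁴.
382 μg/mL / 3.59 × 10⁴ = 0.0106 μg/mL = 10.6 μg/L.

10.6 μg/L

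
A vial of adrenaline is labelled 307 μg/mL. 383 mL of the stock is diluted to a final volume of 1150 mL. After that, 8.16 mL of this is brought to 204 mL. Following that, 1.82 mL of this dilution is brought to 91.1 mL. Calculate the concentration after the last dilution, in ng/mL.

81.7 ng/mL

Overall dilution factor = 3.003 × 25 × 50.05 = 3757.
307 μg/mL / 3757 = 0.0817 μg/mL = 81.7 ng/mL.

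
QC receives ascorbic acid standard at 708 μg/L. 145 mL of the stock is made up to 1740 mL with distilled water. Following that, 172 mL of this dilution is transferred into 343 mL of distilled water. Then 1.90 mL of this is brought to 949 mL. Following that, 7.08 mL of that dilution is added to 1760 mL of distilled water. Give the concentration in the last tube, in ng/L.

Overall dilution factor = 12 × 2.994 × 499.5 × 249.6 = 4.48 × 10⁶.
708 μg/L / 4.48 × 10⁶ = 1.58 × 10⁻⁴ μg/L = 0.158 ng/L.

0.158 ng/L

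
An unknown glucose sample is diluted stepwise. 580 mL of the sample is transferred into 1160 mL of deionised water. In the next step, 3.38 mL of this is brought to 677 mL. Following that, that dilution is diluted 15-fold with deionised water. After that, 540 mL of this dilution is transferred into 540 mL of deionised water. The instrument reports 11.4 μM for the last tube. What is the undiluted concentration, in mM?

Overall dilution factor = 3 × 200.3 × 15 × 2 = 1.80 × 10⁴.
Original = 11.4 μM × 1.80 × 10⁴ = 2.06 × 10⁵ μM = 206 mM.

206 mM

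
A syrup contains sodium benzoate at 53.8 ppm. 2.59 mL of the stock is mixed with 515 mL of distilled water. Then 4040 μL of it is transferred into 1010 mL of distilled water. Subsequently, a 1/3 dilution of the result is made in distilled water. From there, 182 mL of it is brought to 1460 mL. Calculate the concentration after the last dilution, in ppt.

Overall dilution factor = 199.8 × 251 × 3 × 8.022 = 1.21 × 10⁶.
53.8 ppm / 1.21 × 10⁶ = 4.46 × 10⁻⁵ ppm = 44.6 ppt.

44.6 ppt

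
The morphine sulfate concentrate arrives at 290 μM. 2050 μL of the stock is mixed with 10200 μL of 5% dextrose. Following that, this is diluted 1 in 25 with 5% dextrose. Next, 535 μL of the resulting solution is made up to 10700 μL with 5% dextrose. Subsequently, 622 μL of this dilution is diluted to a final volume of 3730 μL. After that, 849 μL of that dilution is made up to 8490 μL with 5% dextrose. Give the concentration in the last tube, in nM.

Overall dilution factor = 5.976 × 25 × 20 × 5.997 × 10 = 1.79 × 10⁵.
290 μM / 1.79 × 10⁵ = 1.62 × 10⁻³ μM = 1.62 nM.

1.62 nM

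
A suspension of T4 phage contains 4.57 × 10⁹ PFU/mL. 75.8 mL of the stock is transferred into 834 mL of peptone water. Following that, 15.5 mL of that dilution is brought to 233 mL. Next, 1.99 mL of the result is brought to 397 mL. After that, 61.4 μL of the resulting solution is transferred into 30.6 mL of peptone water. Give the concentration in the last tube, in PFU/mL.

Overall dilution factor = 12.00 × 15.03 × 199.5 × 499.4 = 1.80 × 10⁷.
4.57 × 10⁹ PFU/mL / 1.80 × 10⁷ = 254 PFU/mL.

254 PFU/mL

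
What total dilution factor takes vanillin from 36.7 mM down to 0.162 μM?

Factor = C₀/C_target = 36.7 mM / 0.162 μM = 2.27 × 10⁵.

2.27 × 10⁵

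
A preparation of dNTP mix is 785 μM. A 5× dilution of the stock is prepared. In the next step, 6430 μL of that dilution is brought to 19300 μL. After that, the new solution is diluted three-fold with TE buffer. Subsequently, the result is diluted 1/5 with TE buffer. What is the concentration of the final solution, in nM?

3490 nM

Overall dilution factor = 5 × 3.002 × 3 × 5 = 225.
785 μM / 225 = 3.49 μM = 3490 nM.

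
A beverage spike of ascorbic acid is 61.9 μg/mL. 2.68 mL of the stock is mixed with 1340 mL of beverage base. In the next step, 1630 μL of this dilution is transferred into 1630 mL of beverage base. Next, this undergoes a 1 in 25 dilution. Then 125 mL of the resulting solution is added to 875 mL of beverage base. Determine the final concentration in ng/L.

Overall dilution factor = 501 × 1001 × 25 × 8 = 1.00 × 10⁸.
61.9 μg/mL / 1.00 × 10⁸ = 6.17 × 10⁻⁷ μg/mL = 0.617 ng/L.

0.617 ng/L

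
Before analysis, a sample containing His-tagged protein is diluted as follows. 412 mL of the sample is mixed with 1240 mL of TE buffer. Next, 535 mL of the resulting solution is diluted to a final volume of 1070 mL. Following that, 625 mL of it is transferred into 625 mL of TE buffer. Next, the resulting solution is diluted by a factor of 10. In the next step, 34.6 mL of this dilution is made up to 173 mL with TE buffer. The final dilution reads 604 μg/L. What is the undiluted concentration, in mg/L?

Overall dilution factor = 4.010 × 2 × 2 × 10 × 5 = 802.
Original = 604 μg/L × 802 = 4.84 × 10⁵ μg/L = 484 mg/L.

484 mg/L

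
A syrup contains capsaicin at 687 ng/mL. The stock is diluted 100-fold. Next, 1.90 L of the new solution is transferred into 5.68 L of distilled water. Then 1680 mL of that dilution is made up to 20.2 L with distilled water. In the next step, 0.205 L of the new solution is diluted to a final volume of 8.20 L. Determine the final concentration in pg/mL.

Overall dilution factor = 100 × 3.989 × 12.02 × 40 = 1.92 × 10⁵.
687 ng/mL / 1.92 × 10⁵ = 3.58 × 10⁻³ ng/mL = 3.58 pg/mL.

3.58 pg/mL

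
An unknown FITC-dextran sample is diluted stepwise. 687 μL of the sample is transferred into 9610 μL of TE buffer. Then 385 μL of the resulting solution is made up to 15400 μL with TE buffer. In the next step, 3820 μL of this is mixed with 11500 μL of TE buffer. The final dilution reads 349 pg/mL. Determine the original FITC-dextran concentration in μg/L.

839 μg/L

Overall dilution factor = 14.99 × 40 × 4.010 = 2404.
Original = 349 pg/mL × 2404 = 8.39 × 10⁵ pg/mL = 839 μg/L.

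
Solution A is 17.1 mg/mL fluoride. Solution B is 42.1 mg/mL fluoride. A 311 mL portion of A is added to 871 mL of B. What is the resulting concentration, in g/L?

35.5 g/L

C_mix = (C_A·V_A + C_B·V_B)/(V_A + V_B) = (17.1×311 + 42.1×871) / 1182 = 35.5 mg/mL = 35.5 g/L.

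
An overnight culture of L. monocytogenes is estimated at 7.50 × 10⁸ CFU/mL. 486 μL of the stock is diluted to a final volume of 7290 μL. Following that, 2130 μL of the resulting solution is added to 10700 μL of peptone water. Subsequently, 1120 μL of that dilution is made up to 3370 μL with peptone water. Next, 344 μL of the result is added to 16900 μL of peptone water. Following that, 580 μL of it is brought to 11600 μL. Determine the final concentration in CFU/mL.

2750 CFU/mL

Overall dilution factor = 15 × 6.023 × 3.009 × 50.13 × 20 = 2.73 × 10⁵.
7.50 × 10⁸ CFU/mL / 2.73 × 10⁵ = 2750 CFU/mL.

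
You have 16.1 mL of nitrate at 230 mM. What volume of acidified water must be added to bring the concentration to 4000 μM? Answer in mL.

910 mL

4000 μM = 4.00 mM.
V₂ = C₁V₁/C₂ = 230 × 16.1 / 4.00 = 926 mL.
Diluent to add = V₂ − V₁ = 926 − 16.1 = 910 mL.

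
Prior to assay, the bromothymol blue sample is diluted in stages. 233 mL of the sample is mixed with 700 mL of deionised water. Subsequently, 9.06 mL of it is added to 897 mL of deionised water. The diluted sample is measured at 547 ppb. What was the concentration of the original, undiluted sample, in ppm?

Overall dilution factor = 4.004 × 100.0 = 400.
Original = 547 ppb × 400 = 2.19 × 10⁵ ppb = 219 ppm.

219 ppm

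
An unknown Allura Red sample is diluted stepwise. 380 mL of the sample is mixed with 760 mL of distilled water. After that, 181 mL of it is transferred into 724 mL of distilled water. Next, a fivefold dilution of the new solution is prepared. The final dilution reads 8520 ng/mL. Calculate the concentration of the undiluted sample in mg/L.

Overall dilution factor = 3 × 5 × 5 = 75.0.
Original = 8520 ng/mL × 75.0 = 6.39 × 10⁵ ng/mL = 639 mg/L.

639 mg/L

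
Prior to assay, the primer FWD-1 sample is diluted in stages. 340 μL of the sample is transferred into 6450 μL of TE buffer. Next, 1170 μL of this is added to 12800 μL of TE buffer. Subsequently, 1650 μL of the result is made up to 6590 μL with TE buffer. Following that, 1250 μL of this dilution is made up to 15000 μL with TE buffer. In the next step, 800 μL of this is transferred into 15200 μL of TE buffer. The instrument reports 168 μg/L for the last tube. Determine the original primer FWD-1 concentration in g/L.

38.4 g/L

Overall dilution factor = 19.97 × 11.94 × 3.994 × 12 × 20 = 2.29 × 10⁵.
Original = 168 μg/L × 2.29 × 10⁵ = 3.84 × 10⁷ μg/L = 38.4 g/L.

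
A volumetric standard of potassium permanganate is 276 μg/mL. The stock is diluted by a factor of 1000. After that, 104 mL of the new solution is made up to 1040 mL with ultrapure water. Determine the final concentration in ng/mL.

27.6 ng/mL

Overall dilution factor = 1000 × 10 = 1.00 × 10⁴.
276 μg/mL / 1.00 × 10⁴ = 0.0276 μg/mL = 27.6 ng/mL.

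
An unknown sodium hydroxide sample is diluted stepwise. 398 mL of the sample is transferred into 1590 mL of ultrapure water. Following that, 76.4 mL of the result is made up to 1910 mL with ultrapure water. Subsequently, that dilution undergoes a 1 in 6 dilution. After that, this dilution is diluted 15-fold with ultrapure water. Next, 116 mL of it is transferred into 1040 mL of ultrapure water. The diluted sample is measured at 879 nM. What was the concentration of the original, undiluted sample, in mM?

Overall dilution factor = 4.995 × 25 × 6 × 15 × 9.966 = 1.12 × 10⁵.
Original = 879 nM × 1.12 × 10⁵ = 9.84 × 10⁷ nM = 98.4 mM.

98.4 mM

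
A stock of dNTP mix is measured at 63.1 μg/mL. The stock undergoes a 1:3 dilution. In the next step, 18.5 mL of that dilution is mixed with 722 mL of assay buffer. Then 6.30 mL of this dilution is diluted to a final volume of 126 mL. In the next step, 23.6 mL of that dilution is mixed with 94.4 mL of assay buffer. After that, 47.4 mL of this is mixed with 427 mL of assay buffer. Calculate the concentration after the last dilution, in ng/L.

525 ng/L

Overall dilution factor = 3 × 40.03 × 20 × 5 × 10.01 = 1.20 × 10⁵.
63.1 μg/mL / 1.20 × 10⁵ = 5.25 × 10⁻⁴ μg/mL = 525 ng/L.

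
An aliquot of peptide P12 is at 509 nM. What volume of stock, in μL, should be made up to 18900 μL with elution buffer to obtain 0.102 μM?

3790 μL

0.102 μM = 102 nM.
V₁ = C₂V₂/C₁ = 102 × 18900 / 509 = 3787 μL.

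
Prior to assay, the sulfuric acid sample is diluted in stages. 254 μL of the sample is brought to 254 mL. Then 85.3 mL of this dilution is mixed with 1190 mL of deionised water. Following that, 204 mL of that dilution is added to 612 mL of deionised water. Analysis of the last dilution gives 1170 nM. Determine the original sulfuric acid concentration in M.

Overall dilution factor = 1000 × 14.95 × 4 = 5.98 × 10⁴.
Original = 1170 nM × 5.98 × 10⁴ = 7.00 × 10⁷ nM = 0.0700 M.

0.0700 M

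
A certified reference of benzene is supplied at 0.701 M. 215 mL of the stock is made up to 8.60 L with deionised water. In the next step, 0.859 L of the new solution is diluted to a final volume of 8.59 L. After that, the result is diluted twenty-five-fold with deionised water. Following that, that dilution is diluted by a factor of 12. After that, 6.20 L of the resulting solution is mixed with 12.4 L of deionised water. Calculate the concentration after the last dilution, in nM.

1950 nM

Overall dilution factor = 40 × 10 × 25 × 12 × 3 = 3.60 × 10⁵.
0.701 M / 3.60 × 10⁵ = 1.95 × 10⁻⁶ M = 1950 nM.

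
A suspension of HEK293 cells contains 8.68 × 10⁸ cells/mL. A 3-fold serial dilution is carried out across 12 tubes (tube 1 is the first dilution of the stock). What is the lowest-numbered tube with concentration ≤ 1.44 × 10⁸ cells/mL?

Tube n has concentration 8.68 × 10⁸ cells/mL / 3ⁿ.
Need 3ⁿ ≥ 8.68 × 10⁸ cells/mL / 1.44 × 10⁸ cells/mL = 6.03, so n ≥ 1.64.
First such tube: n = 2.

tube 2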